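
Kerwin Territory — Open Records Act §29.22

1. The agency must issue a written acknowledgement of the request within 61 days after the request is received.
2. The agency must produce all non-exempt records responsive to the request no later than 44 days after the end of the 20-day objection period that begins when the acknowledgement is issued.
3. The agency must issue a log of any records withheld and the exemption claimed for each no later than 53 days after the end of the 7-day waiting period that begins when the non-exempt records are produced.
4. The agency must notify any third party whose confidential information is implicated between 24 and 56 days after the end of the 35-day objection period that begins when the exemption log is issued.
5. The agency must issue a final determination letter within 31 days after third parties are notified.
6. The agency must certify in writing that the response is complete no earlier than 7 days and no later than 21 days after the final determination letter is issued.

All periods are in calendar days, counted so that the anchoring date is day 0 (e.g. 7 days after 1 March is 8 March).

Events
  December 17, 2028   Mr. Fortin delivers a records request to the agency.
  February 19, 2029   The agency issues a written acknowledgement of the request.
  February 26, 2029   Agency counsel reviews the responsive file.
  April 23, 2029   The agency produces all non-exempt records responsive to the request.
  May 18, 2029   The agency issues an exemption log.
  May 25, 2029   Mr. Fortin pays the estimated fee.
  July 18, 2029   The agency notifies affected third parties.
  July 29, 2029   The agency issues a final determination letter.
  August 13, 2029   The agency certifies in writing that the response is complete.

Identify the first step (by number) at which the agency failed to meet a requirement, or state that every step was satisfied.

Step 1

(1) due by December 17, 2028 + 61 days = February 16, 2029; done February 19, 2029 — 3 days late.
The analysis stops there.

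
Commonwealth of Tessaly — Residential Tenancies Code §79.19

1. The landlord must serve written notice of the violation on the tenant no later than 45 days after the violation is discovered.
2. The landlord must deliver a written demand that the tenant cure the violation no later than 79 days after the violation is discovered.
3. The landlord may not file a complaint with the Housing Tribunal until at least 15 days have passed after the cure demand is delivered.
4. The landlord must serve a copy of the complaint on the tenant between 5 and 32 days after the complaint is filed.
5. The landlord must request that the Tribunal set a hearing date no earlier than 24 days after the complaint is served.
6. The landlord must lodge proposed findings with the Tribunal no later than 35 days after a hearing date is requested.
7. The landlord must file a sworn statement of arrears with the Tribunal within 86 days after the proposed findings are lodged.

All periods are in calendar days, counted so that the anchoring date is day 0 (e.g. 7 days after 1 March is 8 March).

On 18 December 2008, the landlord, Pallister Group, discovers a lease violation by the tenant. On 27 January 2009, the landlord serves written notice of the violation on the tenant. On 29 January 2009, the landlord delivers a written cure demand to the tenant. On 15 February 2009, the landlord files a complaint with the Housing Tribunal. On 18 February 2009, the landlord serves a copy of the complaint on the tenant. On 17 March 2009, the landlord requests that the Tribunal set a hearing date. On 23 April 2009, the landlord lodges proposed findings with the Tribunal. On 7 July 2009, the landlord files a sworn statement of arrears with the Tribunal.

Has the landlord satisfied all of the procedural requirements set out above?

No

Step 1 — counting 45 days from 18 December 2008 (when the violation is discovered) gives a deadline of 1 February 2009; 27 January 2009 is within that limit.
Step 2 — counting 79 days from 18 December 2008 (when the violation is discovered) gives a deadline of 7 March 2009; done 29 January 2009 — timely.
Step 3 — must wait 15 days from 29 January 2009 (when the cure demand is delivered), so not before 13 February 2009; done 15 February 2009, after the minimum wait.
Step 4 — 5 and 32 days from 15 February 2009 (when the complaint is filed) are 20 February 2009 and 19 March 2009 respectively; done 18 February 2009 — 2 days before the window opened.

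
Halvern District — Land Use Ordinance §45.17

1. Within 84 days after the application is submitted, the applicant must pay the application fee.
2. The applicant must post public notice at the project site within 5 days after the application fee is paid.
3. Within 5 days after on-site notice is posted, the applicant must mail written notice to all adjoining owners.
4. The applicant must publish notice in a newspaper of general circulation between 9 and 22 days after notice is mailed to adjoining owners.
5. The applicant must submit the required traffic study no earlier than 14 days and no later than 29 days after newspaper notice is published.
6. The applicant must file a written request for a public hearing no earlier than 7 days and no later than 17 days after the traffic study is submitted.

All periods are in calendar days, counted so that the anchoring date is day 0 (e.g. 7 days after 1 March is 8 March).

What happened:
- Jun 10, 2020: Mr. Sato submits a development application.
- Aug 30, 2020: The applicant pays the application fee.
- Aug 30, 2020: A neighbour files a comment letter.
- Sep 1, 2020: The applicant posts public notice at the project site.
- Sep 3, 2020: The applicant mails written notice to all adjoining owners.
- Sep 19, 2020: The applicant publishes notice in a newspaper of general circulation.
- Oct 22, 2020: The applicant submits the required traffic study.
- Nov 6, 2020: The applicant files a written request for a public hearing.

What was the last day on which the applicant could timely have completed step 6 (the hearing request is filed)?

Nov 8, 2020

Step 6 runs from Oct 22, 2020, when the traffic study is submitted. The window is 7–17 days after Oct 22, 2020; it closes on Nov 8, 2020.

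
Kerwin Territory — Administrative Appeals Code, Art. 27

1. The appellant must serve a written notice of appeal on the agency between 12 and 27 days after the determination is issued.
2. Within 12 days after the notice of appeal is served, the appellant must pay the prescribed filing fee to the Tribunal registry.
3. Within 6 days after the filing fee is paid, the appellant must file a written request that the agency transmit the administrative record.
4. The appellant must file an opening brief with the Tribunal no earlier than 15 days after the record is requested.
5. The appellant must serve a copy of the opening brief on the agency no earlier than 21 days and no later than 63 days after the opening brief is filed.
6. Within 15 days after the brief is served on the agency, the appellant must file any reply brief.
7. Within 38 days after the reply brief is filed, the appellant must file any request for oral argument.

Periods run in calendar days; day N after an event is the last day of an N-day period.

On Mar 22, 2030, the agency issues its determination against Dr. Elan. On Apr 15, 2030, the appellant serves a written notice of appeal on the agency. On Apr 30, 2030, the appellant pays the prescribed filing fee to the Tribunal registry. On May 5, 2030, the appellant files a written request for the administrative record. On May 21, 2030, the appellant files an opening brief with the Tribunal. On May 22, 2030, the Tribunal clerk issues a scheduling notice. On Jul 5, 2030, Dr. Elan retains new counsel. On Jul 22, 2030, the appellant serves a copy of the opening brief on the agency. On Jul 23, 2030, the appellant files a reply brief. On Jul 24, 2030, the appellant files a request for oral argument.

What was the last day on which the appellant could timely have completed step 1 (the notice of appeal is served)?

Step 1 runs from Mar 22, 2030, when the determination is issued. The window is 12–27 days after Mar 22, 2030; it closes on Apr 18, 2030.

Apr 18, 2030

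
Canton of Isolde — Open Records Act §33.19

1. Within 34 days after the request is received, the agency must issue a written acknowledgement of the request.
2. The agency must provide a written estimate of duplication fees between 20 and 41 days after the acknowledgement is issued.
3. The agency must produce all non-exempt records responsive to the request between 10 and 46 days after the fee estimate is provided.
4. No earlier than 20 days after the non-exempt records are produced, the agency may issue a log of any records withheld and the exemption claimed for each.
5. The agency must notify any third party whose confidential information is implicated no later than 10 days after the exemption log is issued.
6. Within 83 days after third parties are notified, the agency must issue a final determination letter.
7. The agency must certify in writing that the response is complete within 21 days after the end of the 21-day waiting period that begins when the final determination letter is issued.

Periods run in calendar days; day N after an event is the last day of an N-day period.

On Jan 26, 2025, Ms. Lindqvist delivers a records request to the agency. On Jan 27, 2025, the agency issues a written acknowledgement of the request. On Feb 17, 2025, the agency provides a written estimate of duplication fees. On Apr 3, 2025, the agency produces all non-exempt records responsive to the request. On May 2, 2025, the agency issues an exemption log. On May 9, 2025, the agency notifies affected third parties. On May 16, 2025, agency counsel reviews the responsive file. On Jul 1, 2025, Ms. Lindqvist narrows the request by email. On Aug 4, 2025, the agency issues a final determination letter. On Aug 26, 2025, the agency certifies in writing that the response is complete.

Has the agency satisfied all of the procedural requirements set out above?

No

(1) due by Jan 26, 2025 + 34 days = Mar 1, 2025; Jan 27, 2025 is within that limit.
(2) the permitted window runs from Jan 27, 2025 + 20 = Feb 16, 2025 to Jan 27, 2025 + 41 = Mar 9, 2025; done Feb 17, 2025 — within the window.
(3) the permitted window runs from Feb 17, 2025 + 10 = Feb 27, 2025 to Feb 17, 2025 + 46 = Apr 4, 2025; Apr 3, 2025 falls inside that range.
(4) permitted from Apr 3, 2025 + 20 days = Apr 23, 2025 onward; done May 2, 2025 — permitted.
(5) due by May 2, 2025 + 10 days = May 12, 2025; done May 9, 2025 — timely.
(6) due by May 9, 2025 + 83 days = Jul 31, 2025; done Aug 4, 2025 — 4 days late.
That is the first point of non-compliance.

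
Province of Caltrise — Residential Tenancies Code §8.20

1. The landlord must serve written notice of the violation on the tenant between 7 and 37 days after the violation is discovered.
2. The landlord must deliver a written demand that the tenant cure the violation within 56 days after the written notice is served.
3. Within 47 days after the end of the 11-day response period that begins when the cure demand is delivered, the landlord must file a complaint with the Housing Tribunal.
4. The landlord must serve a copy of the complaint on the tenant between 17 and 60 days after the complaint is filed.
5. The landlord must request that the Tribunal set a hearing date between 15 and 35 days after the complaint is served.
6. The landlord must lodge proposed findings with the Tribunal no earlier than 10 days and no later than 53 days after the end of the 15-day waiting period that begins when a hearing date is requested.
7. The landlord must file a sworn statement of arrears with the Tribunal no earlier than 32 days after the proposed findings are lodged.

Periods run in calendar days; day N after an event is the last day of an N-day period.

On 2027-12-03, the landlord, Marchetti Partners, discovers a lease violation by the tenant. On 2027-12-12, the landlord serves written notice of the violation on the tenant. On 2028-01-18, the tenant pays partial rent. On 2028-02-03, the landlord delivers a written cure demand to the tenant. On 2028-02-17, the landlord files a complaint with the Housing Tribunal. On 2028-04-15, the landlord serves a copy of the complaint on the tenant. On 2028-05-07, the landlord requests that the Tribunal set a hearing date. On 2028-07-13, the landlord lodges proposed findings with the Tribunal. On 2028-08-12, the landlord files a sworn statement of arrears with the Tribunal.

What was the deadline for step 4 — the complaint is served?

Step 4 runs from 2028-02-17, when the complaint is filed. The window is 17–60 days after 2028-02-17; it closes on 2028-04-17.

2028-04-17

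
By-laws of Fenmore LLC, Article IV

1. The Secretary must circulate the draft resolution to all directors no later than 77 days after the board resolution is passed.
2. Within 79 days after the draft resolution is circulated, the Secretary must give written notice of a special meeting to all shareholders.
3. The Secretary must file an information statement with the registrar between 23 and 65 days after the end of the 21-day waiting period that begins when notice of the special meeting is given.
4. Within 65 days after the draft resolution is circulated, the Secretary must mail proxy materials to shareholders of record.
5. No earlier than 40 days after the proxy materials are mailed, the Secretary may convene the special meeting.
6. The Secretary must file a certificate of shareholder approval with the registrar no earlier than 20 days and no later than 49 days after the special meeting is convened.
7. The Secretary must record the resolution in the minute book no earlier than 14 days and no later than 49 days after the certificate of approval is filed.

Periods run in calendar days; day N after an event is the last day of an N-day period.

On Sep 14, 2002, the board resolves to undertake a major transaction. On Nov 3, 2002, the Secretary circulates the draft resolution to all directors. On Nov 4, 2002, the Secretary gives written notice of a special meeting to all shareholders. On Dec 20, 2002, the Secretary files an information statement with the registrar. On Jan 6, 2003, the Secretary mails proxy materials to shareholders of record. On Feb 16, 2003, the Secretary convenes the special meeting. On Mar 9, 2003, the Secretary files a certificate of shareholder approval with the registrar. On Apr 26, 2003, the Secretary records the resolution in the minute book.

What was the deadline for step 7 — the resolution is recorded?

Apr 27, 2003

Step 7 runs from Mar 9, 2003, when the certificate of approval is filed. The window is 14–49 days after Mar 9, 2003; it closes on Apr 27, 2003.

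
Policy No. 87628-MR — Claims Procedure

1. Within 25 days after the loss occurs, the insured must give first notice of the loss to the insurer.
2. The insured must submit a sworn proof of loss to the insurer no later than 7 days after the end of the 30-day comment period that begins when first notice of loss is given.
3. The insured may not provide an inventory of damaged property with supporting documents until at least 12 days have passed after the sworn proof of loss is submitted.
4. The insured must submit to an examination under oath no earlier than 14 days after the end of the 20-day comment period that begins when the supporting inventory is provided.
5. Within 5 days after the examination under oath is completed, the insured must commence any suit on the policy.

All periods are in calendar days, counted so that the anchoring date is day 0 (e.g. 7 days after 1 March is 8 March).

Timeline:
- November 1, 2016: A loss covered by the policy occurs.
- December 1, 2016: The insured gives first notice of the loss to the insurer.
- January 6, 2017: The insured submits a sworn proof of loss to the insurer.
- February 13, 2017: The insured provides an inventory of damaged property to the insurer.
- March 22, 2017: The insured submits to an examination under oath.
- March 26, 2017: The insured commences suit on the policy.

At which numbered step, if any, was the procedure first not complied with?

Step 1

Step 1: 25 days after November 1, 2016 (when the loss occurs) is November 26, 2016; not done until December 1, 2016, 5 days after the deadline.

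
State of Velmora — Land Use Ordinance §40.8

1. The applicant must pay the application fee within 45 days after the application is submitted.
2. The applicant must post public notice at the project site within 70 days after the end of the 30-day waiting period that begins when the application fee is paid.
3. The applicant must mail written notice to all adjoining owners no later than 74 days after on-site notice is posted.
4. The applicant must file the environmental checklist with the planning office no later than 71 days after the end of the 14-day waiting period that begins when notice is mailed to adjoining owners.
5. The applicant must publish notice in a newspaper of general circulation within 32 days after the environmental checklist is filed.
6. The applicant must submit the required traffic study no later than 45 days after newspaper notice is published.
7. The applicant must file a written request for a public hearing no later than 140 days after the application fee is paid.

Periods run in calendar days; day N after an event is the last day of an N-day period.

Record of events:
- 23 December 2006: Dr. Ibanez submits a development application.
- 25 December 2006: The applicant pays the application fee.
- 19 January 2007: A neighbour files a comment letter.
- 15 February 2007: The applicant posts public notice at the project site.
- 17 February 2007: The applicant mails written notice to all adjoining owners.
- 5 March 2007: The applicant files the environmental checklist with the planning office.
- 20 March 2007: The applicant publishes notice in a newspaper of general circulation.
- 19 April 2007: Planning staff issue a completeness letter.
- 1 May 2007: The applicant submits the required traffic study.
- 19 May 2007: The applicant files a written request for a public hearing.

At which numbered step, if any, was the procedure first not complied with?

Step 1: 45 days after 23 December 2006 (when the application is submitted) is 6 February 2007; done 25 December 2006 — timely.
Step 2: 70 days after 24 January 2007 (end of the 30-day waiting period, which began when the application fee is paid on 25 December 2006) is 4 April 2007; completed 15 February 2007, before the deadline.
Step 3: 74 days after 15 February 2007 (when on-site notice is posted) is 30 April 2007; 17 February 2007 is within that limit.
Step 4: 71 days after 3 March 2007 (end of the 14-day waiting period, which began when notice is mailed to adjoining owners on 17 February 2007) is 13 May 2007; completed 5 March 2007, before the deadline.
Step 5: 32 days after 5 March 2007 (when the environmental checklist is filed) is 6 April 2007; done 20 March 2007 — timely.
Step 6: 45 days after 20 March 2007 (when newspaper notice is published) is 4 May 2007; completed 1 May 2007, before the deadline.
Step 7: 140 days after 25 December 2006 (when the application fee is paid) is 14 May 2007; not done until 19 May 2007, 5 days after the deadline.
The analysis stops there.

Step 7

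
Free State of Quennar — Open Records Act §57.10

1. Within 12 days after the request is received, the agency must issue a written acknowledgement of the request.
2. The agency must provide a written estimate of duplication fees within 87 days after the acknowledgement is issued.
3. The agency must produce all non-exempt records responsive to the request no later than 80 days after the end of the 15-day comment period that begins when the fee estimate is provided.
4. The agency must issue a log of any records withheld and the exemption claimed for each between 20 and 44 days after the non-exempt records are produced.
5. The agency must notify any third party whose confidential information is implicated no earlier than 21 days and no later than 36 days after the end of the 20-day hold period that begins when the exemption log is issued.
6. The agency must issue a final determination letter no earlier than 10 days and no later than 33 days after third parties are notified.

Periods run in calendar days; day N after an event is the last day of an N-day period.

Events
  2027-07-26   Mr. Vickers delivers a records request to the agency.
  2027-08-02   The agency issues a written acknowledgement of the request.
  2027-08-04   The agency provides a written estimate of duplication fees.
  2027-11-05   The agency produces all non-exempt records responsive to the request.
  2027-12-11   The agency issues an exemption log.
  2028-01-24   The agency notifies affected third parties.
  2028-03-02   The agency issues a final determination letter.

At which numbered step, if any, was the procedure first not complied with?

Step 1: 12 days after 2027-07-26 (when the request is received) is 2027-08-07; 2027-08-02 is within that limit.
Step 2: 87 days after 2027-08-02 (when the acknowledgement is issued) is 2027-10-28; done 2027-08-04 — timely.
Step 3: 80 days after 2027-08-19 (end of the 15-day comment period, which began when the fee estimate is provided on 2027-08-04) is 2027-11-07; done 2027-11-05 — timely.
Step 4: the window is 20–44 days after 2027-11-05 (when the non-exempt records are produced), so 2027-11-25 through 2027-12-19; done 2027-12-11 — within the window.
Step 5: the window is 21–36 days after 2027-12-31 (end of the 20-day hold period, which began when the exemption log is issued on 2027-12-11), so 2028-01-21 through 2028-02-05; done 2028-01-24 — within the window.
Step 6: the window is 10–33 days after 2028-01-24 (when third parties are notified), so 2028-02-03 through 2028-02-26; done 2028-03-02 — 5 days after the window closed.
The analysis stops there.

Step 6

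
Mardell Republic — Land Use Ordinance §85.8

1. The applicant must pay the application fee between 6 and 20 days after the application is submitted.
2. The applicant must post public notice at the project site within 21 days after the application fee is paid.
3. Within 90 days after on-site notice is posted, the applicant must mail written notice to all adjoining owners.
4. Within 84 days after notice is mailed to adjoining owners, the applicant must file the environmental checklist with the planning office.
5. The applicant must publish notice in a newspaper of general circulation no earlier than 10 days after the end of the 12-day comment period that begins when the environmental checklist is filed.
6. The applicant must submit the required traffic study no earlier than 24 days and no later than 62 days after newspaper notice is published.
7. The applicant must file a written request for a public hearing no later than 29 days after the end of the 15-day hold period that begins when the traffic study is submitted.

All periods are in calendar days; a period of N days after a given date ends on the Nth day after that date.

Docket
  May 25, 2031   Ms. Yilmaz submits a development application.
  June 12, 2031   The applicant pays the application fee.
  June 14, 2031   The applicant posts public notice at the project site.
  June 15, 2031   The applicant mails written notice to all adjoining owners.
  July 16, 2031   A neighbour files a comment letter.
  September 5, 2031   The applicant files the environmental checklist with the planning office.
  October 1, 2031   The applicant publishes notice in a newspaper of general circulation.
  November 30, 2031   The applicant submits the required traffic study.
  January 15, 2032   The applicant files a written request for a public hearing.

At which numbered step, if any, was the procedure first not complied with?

Step 7

Step 1 — 6 and 20 days from May 25, 2031 (when the application is submitted) are May 31, 2031 and June 14, 2031 respectively; done June 12, 2031, which is between those dates.
Step 2 — counting 21 days from June 12, 2031 (when the application fee is paid) gives a deadline of July 3, 2031; June 14, 2031 is within that limit.
Step 3 — counting 90 days from June 14, 2031 (when on-site notice is posted) gives a deadline of September 12, 2031; completed June 15, 2031, before the deadline.
Step 4 — counting 84 days from June 15, 2031 (when notice is mailed to adjoining owners) gives a deadline of September 7, 2031; September 5, 2031 is within that limit.
Step 5 — must wait 10 days from September 17, 2031 (end of the 12-day comment period, which began when the environmental checklist is filed on September 5, 2031), so not before September 27, 2031; done October 1, 2031 — permitted.
Step 6 — 24 and 62 days from October 1, 2031 (when newspaper notice is published) are October 25, 2031 and December 2, 2031 respectively; done November 30, 2031, which is between those dates.
Step 7 — counting 29 days from December 15, 2031 (end of the 15-day hold period, which began when the traffic study is submitted on November 30, 2031) gives a deadline of January 13, 2032; done January 15, 2032 — 2 days late.
No need to go further; step 7 was not satisfied.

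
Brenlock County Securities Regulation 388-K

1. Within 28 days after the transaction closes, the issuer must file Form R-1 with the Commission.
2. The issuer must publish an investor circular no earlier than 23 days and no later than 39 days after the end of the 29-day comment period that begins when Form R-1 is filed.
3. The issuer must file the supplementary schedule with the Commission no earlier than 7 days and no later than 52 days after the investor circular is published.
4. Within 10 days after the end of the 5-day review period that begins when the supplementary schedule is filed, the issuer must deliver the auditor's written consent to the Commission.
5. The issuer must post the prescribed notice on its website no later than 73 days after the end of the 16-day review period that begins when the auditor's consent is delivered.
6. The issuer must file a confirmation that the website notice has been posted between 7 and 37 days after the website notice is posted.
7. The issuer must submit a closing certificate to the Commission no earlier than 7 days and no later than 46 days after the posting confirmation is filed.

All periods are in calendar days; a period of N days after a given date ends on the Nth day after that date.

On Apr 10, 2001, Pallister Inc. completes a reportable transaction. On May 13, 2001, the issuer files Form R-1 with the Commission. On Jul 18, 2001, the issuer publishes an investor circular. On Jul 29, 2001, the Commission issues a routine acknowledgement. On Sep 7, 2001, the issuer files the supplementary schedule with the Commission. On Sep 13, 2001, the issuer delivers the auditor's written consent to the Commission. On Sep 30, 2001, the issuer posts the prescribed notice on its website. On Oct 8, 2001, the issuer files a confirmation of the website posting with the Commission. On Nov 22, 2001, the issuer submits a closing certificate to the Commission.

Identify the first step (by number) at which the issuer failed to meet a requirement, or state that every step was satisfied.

(1) due by Apr 10, 2001 + 28 days = May 8, 2001; done May 13, 2001 — 5 days late.

Step 1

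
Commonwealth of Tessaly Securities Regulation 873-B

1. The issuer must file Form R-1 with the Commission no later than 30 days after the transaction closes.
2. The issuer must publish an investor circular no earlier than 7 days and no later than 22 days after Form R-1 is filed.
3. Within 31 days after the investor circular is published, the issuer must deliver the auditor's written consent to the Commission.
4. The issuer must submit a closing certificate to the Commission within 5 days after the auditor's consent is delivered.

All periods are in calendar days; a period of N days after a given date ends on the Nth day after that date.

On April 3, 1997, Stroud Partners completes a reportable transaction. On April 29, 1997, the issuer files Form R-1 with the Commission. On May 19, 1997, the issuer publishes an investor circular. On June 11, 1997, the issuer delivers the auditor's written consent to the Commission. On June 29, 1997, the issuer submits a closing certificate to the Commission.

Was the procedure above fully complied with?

No

Step 1: 30 days after April 3, 1997 (when the transaction closes) is May 3, 1997; April 29, 1997 is within that limit.
Step 2: the window is 7–22 days after April 29, 1997 (when Form R-1 is filed), so May 6, 1997 through May 21, 1997; done May 19, 1997 — within the window.
Step 3: 31 days after May 19, 1997 (when the investor circular is published) is June 19, 1997; done June 11, 1997 — timely.
Step 4: 5 days after June 11, 1997 (when the auditor's consent is delivered) is June 16, 1997; June 29, 1997 misses that deadline by 13 days.
No need to go further; step 4 was not satisfied.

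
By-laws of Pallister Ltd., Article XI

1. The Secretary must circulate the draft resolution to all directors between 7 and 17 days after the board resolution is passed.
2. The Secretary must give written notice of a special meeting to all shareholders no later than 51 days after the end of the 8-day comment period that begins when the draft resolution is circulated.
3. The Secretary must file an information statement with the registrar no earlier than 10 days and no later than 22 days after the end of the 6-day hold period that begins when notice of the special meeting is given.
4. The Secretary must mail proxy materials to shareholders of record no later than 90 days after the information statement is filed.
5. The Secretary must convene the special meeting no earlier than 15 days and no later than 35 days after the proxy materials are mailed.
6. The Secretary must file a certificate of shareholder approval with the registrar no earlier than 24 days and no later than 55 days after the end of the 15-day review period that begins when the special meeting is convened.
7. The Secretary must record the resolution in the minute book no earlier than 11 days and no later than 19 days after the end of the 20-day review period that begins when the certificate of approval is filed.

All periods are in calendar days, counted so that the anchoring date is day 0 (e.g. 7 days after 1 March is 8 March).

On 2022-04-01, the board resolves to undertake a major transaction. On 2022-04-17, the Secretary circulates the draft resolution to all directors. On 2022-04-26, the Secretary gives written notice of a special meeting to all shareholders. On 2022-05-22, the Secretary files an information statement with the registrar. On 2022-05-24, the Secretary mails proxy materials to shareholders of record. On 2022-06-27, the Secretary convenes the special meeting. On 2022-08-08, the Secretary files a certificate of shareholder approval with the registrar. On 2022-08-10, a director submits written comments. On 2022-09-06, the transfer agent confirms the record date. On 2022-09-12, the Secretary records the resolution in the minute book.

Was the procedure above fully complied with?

(1) the permitted window runs from 2022-04-01 + 7 = 2022-04-08 to 2022-04-01 + 17 = 2022-04-18; 2022-04-17 falls inside that range.
(2) due by 2022-04-25 + 51 days = 2022-06-15; 2022-04-26 is within that limit.
(3) the permitted window runs from 2022-05-02 + 10 = 2022-05-12 to 2022-05-02 + 22 = 2022-05-24; 2022-05-22 falls inside that range.
(4) due by 2022-05-22 + 90 days = 2022-08-20; completed 2022-05-24, before the deadline.
(5) the permitted window runs from 2022-05-24 + 15 = 2022-06-08 to 2022-05-24 + 35 = 2022-06-28; done 2022-06-27, which is between those dates.
(6) the permitted window runs from 2022-07-12 + 24 = 2022-08-05 to 2022-07-12 + 55 = 2022-09-05; done 2022-08-08 — within the window.
(7) the permitted window runs from 2022-08-28 + 11 = 2022-09-08 to 2022-08-28 + 19 = 2022-09-16; done 2022-09-12 — within the window.

Yes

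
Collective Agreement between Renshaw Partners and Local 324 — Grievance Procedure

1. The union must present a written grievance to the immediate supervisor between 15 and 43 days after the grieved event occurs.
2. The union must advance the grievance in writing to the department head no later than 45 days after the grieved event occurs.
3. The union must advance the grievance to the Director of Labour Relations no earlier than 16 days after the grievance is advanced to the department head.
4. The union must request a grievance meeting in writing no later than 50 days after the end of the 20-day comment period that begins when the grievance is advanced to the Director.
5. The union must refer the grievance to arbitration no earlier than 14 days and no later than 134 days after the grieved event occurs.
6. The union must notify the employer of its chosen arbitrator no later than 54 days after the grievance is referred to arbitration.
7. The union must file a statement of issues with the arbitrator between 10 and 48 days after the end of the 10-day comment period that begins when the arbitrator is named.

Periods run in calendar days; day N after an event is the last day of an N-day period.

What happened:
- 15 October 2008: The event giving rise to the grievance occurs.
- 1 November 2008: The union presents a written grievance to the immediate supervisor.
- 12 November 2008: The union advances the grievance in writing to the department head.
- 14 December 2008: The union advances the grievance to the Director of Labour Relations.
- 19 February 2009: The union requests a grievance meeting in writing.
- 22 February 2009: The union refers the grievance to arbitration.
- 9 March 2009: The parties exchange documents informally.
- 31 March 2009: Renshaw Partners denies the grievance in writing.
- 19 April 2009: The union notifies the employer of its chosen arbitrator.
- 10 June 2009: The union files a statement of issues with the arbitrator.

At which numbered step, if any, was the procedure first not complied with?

Step 1: the window is 15–43 days after 15 October 2008 (when the grieved event occurs), so 30 October 2008 through 27 November 2008; done 1 November 2008 — within the window.
Step 2: 45 days after 15 October 2008 (when the grieved event occurs) is 29 November 2008; completed 12 November 2008, before the deadline.
Step 3: the earliest permitted date is 16 days after 12 November 2008 (when the grievance is advanced to the department head), i.e. 28 November 2008; 14 December 2008 is on or after that date.
Step 4: 50 days after 3 January 2009 (end of the 20-day comment period, which began when the grievance is advanced to the Director on 14 December 2008) is 22 February 2009; done 19 February 2009 — timely.
Step 5: the window is 14–134 days after 15 October 2008 (when the grieved event occurs), so 29 October 2008 through 26 February 2009; done 22 February 2009, which is between those dates.
Step 6: 54 days after 22 February 2009 (when the grievance is referred to arbitration) is 17 April 2009; done 19 April 2009 — 2 days late.

Step 6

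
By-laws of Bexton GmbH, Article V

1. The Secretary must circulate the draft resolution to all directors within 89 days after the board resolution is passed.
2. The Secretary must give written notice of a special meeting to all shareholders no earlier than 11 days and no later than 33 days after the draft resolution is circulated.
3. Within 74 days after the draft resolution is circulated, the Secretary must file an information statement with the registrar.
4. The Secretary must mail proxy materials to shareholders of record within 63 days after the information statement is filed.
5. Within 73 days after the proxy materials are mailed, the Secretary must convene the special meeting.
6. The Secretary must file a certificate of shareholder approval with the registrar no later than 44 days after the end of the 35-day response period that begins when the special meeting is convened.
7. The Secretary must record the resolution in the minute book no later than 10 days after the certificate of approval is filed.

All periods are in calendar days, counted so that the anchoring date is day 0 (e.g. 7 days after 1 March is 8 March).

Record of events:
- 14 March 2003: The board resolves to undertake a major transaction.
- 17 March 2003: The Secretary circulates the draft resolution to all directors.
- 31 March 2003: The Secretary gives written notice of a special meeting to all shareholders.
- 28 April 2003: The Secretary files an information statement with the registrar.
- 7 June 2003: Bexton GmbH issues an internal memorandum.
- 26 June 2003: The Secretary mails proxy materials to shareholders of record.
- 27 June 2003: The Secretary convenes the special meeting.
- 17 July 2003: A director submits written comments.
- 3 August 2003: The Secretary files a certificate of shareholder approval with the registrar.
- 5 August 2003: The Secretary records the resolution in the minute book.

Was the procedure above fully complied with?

Yes

(1) due by 14 March 2003 + 89 days = 11 June 2003; done 17 March 2003 — timely.
(2) the permitted window runs from 17 March 2003 + 11 = 28 March 2003 to 17 March 2003 + 33 = 19 April 2003; done 31 March 2003 — within the window.
(3) due by 17 March 2003 + 74 days = 30 May 2003; 28 April 2003 is within that limit.
(4) due by 28 April 2003 + 63 days = 30 June 2003; completed 26 June 2003, before the deadline.
(5) due by 26 June 2003 + 73 days = 7 September 2003; completed 27 June 2003, before the deadline.
(6) due by 1 August 2003 + 44 days = 14 September 2003; done 3 August 2003 — timely.
(7) due by 3 August 2003 + 10 days = 13 August 2003; completed 5 August 2003, before the deadline.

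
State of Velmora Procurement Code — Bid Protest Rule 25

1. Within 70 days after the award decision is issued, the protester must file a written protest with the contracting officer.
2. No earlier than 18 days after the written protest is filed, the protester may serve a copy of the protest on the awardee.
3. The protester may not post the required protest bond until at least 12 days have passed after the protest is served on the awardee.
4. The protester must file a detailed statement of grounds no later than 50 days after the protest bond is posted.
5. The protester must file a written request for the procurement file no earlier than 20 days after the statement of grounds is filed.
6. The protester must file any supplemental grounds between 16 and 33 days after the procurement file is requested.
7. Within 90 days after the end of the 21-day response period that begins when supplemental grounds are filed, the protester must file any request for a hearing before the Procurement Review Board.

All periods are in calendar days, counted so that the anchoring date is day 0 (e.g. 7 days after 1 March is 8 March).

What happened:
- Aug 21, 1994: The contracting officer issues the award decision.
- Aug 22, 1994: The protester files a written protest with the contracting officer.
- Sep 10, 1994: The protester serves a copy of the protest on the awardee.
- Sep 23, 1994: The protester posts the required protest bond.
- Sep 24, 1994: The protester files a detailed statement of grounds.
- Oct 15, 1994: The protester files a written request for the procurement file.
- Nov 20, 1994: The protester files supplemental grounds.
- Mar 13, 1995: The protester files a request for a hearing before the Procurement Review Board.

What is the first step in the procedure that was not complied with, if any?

Step 1: 70 days after Aug 21, 1994 (when the award decision is issued) is Oct 30, 1994; completed Aug 22, 1994, before the deadline.
Step 2: the earliest permitted date is 18 days after Aug 22, 1994 (when the written protest is filed), i.e. Sep 9, 1994; done Sep 10, 1994, after the minimum wait.
Step 3: the earliest permitted date is 12 days after Sep 10, 1994 (when the protest is served on the awardee), i.e. Sep 22, 1994; Sep 23, 1994 is on or after that date.
Step 4: 50 days after Sep 23, 1994 (when the protest bond is posted) is Nov 12, 1994; completed Sep 24, 1994, before the deadline.
Step 5: the earliest permitted date is 20 days after Sep 24, 1994 (when the statement of grounds is filed), i.e. Oct 14, 1994; Oct 15, 1994 is on or after that date.
Step 6: the window is 16–33 days after Oct 15, 1994 (when the procurement file is requested), so Oct 31, 1994 through Nov 17, 1994; done Nov 20, 1994 — 3 days after the window closed.

Step 6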